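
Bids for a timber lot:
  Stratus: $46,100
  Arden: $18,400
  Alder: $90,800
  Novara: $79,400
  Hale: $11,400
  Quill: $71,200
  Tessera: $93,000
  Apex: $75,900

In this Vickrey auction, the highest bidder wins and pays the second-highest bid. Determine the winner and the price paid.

Tessera pays $90,800

Bids in order: 93,000 (Tessera) > 90,800 (Alder) > 79,400 (Novara) > 75,900 (Apex) > 71,200 (Quill) > 46,100 (Stratus) > …
Tessera wins with the highest bid; price is set by the runner-up at $90,800.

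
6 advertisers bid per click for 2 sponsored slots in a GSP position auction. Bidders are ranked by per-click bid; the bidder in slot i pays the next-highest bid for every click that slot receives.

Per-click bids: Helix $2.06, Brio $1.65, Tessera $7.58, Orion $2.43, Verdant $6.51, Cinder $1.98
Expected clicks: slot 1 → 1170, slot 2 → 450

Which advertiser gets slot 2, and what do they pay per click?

Verdant; $2.43 per click

Per-click bids in order: $7.58 (Tessera) > $6.51 (Verdant) > $2.43 (Orion) > …
Slot 2 goes to the second-ranked bidder, Verdant, who pays the next bid down: $2.43/click.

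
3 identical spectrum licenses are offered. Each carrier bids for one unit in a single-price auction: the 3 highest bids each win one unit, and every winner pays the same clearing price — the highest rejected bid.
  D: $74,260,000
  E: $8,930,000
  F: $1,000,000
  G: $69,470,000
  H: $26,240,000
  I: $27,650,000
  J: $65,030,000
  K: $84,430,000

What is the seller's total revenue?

Ordering the bids: 84,430,000 (K), 74,260,000 (D), 69,470,000 (G), 65,030,000 (J), 27,650,000 (I), …
Top 3: K, D, G.
Highest unsuccessful bid: $65,030,000 → clearing price.
Total revenue = 3 × $65,030,000 = $195,090,000.

Total revenue: $195,090,000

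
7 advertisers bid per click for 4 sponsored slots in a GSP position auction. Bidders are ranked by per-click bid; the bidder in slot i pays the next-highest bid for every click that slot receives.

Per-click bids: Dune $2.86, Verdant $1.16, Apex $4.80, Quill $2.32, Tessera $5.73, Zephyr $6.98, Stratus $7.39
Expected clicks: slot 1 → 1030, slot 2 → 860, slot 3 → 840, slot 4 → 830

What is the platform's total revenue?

Total revenue: $18523.00

Ranked by bid: $7.39 (Stratus) > $6.98 (Zephyr) > $5.73 (Tessera) > $4.80 (Apex) > $2.86 (Dune) > …
Slot 1: Stratus pays $6.98 × 1030 = $7189.40
Slot 2: Zephyr pays $5.73 × 860 = $4927.80
Slot 3: Tessera pays $4.80 × 840 = $4032.00
Slot 4: Apex pays $2.86 × 830 = $2373.80
Total = $18523.00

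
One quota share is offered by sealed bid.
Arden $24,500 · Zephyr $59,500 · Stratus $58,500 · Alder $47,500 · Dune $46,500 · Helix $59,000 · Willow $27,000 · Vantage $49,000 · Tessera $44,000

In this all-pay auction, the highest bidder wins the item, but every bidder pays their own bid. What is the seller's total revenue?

Total revenue: $415,500

Bids in order: 59,500 (Zephyr) > 59,000 (Helix) > 58,500 (Stratus) > 49,000 (Vantage) > 47,500 (Alder) > 46,500 (Dune) > …
Every bidder forfeits their bid regardless of winning.
Revenue = 24,500 + 59,500 + 58,500 + 47,500 + 46,500 + 59,000 + 27,000 + 49,000 + 44,000 = $415,500.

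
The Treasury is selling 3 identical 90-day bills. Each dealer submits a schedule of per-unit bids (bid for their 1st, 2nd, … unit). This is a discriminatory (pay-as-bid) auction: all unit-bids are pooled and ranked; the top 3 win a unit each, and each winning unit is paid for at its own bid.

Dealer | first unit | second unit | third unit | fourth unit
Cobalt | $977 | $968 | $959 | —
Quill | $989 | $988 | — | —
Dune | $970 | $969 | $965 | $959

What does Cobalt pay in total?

Pooled unit-bids ranked (top 3): 989 (Quill-1), 988 (Quill-2), 977 (Cobalt-1)
Next rejected bid: $970 (not a price — pay-as-bid).
Cobalt's winning unit-bids: 977 = $977.

Cobalt pays $977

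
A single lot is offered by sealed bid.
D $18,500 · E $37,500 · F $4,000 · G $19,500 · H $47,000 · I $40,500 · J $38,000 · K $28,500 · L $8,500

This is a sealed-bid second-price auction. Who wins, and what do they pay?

H pays $40,500

Sorting bids: 47,000 (H) > 40,500 (I) > 38,000 (J) > 37,500 (E) > 28,500 (K) > 19,500 (G) > …
H wins with the highest bid; price is set by the runner-up at $40,500.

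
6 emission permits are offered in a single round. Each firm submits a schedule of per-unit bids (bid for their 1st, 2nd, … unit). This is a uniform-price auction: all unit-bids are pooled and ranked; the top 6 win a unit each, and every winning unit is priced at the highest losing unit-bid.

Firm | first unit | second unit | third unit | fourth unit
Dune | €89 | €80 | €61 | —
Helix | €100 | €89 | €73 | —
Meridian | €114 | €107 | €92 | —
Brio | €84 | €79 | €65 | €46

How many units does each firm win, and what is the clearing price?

Merging the schedules and taking the best 6: 114 (Meridian-1), 107 (Meridian-2), 100 (Helix-1), 92 (Meridian-3), 89 (Dune-1), 89 (Helix-2)
The (k+1)-th unit-bid is €84.
Allocation: Dune 1, Helix 2, Meridian 3.

Dune 1, Helix 2, Meridian 3; clearing price €84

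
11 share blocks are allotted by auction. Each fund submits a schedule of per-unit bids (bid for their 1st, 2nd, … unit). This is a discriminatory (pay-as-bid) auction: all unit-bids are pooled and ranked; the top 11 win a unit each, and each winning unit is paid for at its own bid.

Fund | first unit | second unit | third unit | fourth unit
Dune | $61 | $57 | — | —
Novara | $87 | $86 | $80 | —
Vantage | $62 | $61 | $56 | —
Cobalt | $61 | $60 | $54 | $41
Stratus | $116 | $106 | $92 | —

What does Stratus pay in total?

Merging the schedules and taking the best 11: 116 (Stratus-1), 106 (Stratus-2), 92 (Stratus-3), 87 (Novara-1), 86 (Novara-2), 80 (Novara-3), 62 (Vantage-1), 61 (Dune-1), 61 (Vantage-2), 61 (Cobalt-1), 60 (Cobalt-2)
Next rejected bid: $57 (not a price — pay-as-bid).
Stratus's winning unit-bids: 116 + 106 + 92 = $314.

Stratus pays $314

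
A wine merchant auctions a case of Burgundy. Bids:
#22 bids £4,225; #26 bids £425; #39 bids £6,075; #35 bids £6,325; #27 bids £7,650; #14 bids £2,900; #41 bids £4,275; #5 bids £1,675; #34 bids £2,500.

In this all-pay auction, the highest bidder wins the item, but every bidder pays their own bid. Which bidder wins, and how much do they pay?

#27 pays £7,650

Bids ranked: 7,650 (#27) > 6,325 (#35) > 6,075 (#39) > 4,275 (#41) > 4,225 (#22) > 2,900 (#14) > …
#27 is highest and takes the item; every bidder forfeits their bid.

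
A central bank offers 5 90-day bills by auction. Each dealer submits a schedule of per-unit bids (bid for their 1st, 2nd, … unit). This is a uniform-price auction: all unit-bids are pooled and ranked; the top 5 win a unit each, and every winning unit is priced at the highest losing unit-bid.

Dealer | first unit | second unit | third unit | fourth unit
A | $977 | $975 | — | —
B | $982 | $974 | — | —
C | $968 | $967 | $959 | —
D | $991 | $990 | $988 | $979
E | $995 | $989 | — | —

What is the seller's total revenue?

Total revenue: $4,910

All unit-bids, highest first — top 5: 995 (E-1), 991 (D-1), 990 (D-2), 989 (E-2), 988 (D-3)
First bid not allocated: $982.
Allocation: D 3, E 2. Every unit priced at $982.
Revenue = 5 × 982 = $4,910.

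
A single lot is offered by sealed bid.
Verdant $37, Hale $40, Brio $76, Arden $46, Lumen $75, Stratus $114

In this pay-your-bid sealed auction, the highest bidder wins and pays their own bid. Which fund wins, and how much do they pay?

Rule: the highest bidder wins and pays their own bid.
Sorting bids: 114 (Stratus) > 76 (Brio) > 75 (Lumen) > 46 (Arden) > 40 (Hale) > 37 (Verdant)
Stratus has the highest bid and pays exactly that: $114.

Stratus pays $114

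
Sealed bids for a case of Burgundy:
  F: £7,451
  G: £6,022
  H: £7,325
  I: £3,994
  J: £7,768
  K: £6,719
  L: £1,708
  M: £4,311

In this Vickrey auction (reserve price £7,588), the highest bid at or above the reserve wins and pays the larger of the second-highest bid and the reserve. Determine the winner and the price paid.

J pays £7,588

Vickrey auction (reserve price £7,588): the highest bid at or above the reserve wins and pays the larger of the second-highest bid and the reserve.
Sorting bids: 7,768 (J) > 7,451 (F) > 7,325 (H) > 6,719 (K) > 6,022 (G) > 4,311 (M) > …
J has the top bid at or above the reserve (£7,768).
max(second-highest £7,451, reserve £7,588) = £7,588.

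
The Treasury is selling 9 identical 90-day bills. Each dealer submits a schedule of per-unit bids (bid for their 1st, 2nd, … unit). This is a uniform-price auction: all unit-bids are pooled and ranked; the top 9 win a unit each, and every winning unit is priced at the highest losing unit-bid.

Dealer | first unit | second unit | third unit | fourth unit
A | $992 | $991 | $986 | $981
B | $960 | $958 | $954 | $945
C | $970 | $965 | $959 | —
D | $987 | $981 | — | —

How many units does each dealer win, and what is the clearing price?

A 4, B 1, C 2, D 2; clearing price $959

All unit-bids, highest first — top 9: 992 (A-1), 991 (A-2), 987 (D-1), 986 (A-3), 981 (A-4), 981 (D-2), 970 (C-1), 965 (C-2), 960 (B-1)
First bid not allocated: $959.
Allocation: A 4, B 1, C 2, D 2.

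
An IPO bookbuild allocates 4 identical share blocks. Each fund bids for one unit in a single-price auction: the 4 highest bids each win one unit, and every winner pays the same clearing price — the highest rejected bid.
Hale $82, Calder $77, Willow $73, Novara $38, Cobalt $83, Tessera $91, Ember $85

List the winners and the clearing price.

Sorting: 91 (Tessera), 85 (Ember), 83 (Cobalt), 82 (Hale), 77 (Calder), 73 (Willow), …
Top 4: Tessera, Ember, Cobalt, Hale.
First losing bid is Calder's $77, which sets the uniform price.

Tessera, Ember, Cobalt, Hale; each pays $77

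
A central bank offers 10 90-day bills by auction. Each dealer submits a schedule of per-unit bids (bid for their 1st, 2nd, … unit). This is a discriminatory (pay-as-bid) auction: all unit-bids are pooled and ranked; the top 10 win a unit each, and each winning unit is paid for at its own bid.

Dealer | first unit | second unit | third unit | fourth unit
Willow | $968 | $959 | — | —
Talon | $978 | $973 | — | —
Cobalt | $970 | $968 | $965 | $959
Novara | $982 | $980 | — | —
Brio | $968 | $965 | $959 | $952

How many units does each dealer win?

Merging the schedules and taking the best 10: 982 (Novara-1), 980 (Novara-2), 978 (Talon-1), 973 (Talon-2), 970 (Cobalt-1), 968 (Willow-1), 968 (Cobalt-2), 968 (Brio-1), 965 (Cobalt-3), 965 (Brio-2)
Next rejected bid: $959 (not a price — pay-as-bid).
Allocation: Brio 2, Cobalt 3, Novara 2, Talon 2, Willow 1.

Brio 2, Cobalt 3, Novara 2, Talon 2, Willow 1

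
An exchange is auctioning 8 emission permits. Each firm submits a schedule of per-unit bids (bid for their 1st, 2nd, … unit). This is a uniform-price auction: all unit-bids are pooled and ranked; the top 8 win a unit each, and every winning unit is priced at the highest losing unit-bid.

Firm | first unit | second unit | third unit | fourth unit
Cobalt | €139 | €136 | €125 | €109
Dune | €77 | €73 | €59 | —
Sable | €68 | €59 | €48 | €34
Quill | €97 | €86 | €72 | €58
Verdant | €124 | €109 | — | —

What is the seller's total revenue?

Total revenue: €616

Pooled unit-bids ranked (top 8): 139 (Cobalt-1), 136 (Cobalt-2), 125 (Cobalt-3), 124 (Verdant-1), 109 (Cobalt-4), 109 (Verdant-2), 97 (Quill-1), 86 (Quill-2)
First bid not allocated: €77.
Allocation: Cobalt 4, Quill 2, Verdant 2. Every unit priced at €77.
Revenue = 8 × 77 = €616.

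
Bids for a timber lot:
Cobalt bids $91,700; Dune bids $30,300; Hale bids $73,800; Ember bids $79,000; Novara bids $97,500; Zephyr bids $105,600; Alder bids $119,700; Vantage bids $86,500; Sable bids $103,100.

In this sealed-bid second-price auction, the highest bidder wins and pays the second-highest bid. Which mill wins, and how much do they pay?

Alder pays $105,600

Bids in order: 119,700 (Alder) > 105,600 (Zephyr) > 103,100 (Sable) > 97,500 (Novara) > 91,700 (Cobalt) > 86,500 (Vantage) > …
Alder wins with the highest bid; price is set by the runner-up at $105,600.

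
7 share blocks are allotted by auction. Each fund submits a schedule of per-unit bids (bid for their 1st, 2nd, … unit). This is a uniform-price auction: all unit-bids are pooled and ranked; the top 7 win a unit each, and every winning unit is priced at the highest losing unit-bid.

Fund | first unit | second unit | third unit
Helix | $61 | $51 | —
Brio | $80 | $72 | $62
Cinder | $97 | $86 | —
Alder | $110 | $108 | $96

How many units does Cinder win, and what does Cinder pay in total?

Merging the schedules and taking the best 7: 110 (Alder-1), 108 (Alder-2), 97 (Cinder-1), 96 (Alder-3), 86 (Cinder-2), 80 (Brio-1), 72 (Brio-2)
The (k+1)-th unit-bid is $62.
Cinder wins 2 unit(s) at $62 each.

Cinder: 2 units, pays $124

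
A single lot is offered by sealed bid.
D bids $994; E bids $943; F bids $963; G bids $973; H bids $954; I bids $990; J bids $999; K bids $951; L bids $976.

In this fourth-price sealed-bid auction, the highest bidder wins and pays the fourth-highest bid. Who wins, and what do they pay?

J pays $976

Bids in order: 999 (J) > 994 (D) > 990 (I) > 976 (L) > 973 (G) > 963 (F) > …
J wins; payment is bid #4 in the ranking = $976.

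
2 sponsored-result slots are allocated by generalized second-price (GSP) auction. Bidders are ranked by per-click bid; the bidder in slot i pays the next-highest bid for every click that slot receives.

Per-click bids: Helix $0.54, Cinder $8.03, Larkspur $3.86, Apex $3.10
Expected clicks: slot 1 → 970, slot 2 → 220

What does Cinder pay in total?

Ranked by bid: $8.03 (Cinder) > $3.86 (Larkspur) > $3.10 (Apex) > …
Cinder holds slot 1 → pays next bid $3.86 × 970 clicks = $3744.20.

Cinder pays $3744.20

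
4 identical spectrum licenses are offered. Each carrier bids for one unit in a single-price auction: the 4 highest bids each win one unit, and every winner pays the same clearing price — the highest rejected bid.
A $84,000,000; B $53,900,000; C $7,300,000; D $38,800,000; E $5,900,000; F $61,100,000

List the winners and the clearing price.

Bids ranked high→low: 84,000,000 (A), 61,100,000 (F), 53,900,000 (B), 38,800,000 (D), 7,300,000 (C), 5,900,000 (E)
Top 4: A, F, B, D.
Clearing price = highest rejected bid = $7,300,000.

A, F, B, D; each pays $7,300,000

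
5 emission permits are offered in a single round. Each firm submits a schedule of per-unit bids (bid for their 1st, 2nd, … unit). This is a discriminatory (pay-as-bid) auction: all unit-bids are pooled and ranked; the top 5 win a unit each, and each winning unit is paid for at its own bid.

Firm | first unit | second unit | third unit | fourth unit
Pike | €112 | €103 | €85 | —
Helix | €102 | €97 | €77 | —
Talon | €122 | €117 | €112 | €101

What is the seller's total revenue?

Merging the schedules and taking the best 5: 122 (Talon-1), 117 (Talon-2), 112 (Pike-1), 112 (Talon-3), 103 (Pike-2)
Next rejected bid: €102 (not a price — pay-as-bid).
Each winning unit pays its own bid.
Revenue = 122 + 117 + 112 + 112 + 103 = €566.

Total revenue: €566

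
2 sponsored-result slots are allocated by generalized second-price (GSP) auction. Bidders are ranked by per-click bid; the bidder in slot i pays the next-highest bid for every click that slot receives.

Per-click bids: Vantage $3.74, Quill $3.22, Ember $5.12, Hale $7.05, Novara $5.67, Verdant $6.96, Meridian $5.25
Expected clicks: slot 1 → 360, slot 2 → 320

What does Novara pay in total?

Novara pays $0.00

Ranked by bid: $7.05 (Hale) > $6.96 (Verdant) > $5.67 (Novara) > …
Novara ranks below slot 2 → no slot, pays nothing.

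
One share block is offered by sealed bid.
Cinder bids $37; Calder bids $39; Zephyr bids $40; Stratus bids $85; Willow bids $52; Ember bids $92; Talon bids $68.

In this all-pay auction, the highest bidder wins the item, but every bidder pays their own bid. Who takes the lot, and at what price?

Bids in order: 92 (Ember) > 85 (Stratus) > 68 (Talon) > 52 (Willow) > 40 (Zephyr) > 39 (Calder) > …
Ember is highest and takes the item; every bidder forfeits their bid.

Ember pays $92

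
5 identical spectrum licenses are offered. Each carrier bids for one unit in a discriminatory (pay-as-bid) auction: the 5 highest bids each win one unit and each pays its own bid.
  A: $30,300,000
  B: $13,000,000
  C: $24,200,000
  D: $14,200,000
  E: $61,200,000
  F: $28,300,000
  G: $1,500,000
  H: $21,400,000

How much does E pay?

E pays $61,200,000

Bids ranked high→low: 61,200,000 (E), 30,300,000 (A), 28,300,000 (F), 24,200,000 (C), 21,400,000 (H), 14,200,000 (D), 13,000,000 (B), …
Winners (5 units): E, A, F, C, H.
E wins → own bid $61,200,000.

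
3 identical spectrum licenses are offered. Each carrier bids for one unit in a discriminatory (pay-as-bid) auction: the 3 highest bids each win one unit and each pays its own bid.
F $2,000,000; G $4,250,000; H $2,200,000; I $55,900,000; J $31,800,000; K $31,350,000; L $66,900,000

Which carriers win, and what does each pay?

Ordering the bids: 66,900,000 (L), 55,900,000 (I), 31,800,000 (J), 31,350,000 (K), 4,250,000 (G), …
Top 3: L, I, J.
Each winner pays its own bid: L $66,900,000, I $55,900,000, J $31,800,000.

L $66,900,000, I $55,900,000, J $31,800,000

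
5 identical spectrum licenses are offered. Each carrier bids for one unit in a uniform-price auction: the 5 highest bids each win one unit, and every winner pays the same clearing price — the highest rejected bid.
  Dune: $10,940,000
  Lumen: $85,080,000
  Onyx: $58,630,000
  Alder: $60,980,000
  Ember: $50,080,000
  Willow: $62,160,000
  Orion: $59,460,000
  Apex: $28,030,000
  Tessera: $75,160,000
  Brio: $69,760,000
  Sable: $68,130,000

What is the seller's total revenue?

Ordering the bids: 85,080,000 (Lumen), 75,160,000 (Tessera), 69,760,000 (Brio), 68,130,000 (Sable), 62,160,000 (Willow), 60,980,000 (Alder), 59,460,000 (Orion), …
Winners (5 units): Lumen, Tessera, Brio, Sable, Willow.
Highest unsuccessful bid: $60,980,000 → clearing price.
Total revenue = 5 × $60,980,000 = $304,900,000.

Total revenue: $304,900,000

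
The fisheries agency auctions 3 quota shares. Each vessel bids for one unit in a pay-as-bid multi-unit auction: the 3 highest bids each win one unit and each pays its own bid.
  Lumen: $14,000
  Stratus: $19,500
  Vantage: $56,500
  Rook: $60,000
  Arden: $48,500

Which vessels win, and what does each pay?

Bids ranked high→low: 60,000 (Rook), 56,500 (Vantage), 48,500 (Arden), 19,500 (Stratus), 14,000 (Lumen)
Winners (3 units): Rook, Vantage, Arden.
Each winner pays its own bid: Rook $60,000, Vantage $56,500, Arden $48,500.

Rook $60,000, Vantage $56,500, Arden $48,500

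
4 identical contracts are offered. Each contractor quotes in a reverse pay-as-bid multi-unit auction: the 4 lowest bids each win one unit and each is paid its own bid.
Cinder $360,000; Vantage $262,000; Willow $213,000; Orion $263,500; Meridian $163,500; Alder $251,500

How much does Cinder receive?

Cinder is paid $0

Ordering the bids: 163,500 (Meridian), 213,000 (Willow), 251,500 (Alder), 262,000 (Vantage), 263,500 (Orion), 360,000 (Cinder)
Lowest 4: Meridian, Willow, Alder, Vantage.
Cinder does not win → $0.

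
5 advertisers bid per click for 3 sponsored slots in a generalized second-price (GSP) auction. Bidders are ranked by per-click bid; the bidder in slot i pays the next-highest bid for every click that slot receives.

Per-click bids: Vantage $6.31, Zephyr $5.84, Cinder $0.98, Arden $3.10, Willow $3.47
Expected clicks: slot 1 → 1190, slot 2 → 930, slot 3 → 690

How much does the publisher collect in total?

Ranked by bid: $6.31 (Vantage) > $5.84 (Zephyr) > $3.47 (Willow) > $3.10 (Arden) > …
Slot 1: Vantage pays $5.84 × 1190 = $6949.60
Slot 2: Zephyr pays $3.47 × 930 = $3227.10
Slot 3: Willow pays $3.10 × 690 = $2139.00
Total = $12315.70

Total revenue: $12315.70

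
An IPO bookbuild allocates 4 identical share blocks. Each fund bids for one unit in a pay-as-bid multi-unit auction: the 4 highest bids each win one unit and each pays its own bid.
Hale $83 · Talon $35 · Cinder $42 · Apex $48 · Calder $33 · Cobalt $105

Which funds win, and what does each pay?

Cobalt $105, Hale $83, Apex $48, Cinder $42

Sorting: 105 (Cobalt), 83 (Hale), 48 (Apex), 42 (Cinder), 35 (Talon), 33 (Calder)
Winners (4 units): Cobalt, Hale, Apex, Cinder.
Each winner pays its own bid: Cobalt $105, Hale $83, Apex $48, Cinder $42.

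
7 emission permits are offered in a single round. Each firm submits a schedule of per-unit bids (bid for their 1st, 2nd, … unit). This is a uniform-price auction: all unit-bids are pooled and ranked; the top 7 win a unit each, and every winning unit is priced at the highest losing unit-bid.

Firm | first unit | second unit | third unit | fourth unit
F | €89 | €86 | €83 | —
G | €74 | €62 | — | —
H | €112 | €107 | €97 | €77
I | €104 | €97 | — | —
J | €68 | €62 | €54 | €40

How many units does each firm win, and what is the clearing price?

All unit-bids, highest first — top 7: 112 (H-1), 107 (H-2), 104 (I-1), 97 (H-3), 97 (I-2), 89 (F-1), 86 (F-2)
First bid not allocated: €83.
Allocation: F 2, H 3, I 2.

F 2, H 3, I 2; clearing price €83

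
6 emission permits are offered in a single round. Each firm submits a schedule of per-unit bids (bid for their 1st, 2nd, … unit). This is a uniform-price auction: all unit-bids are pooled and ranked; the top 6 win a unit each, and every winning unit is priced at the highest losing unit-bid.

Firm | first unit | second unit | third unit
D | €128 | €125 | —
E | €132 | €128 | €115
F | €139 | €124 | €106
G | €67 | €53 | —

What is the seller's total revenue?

Merging the schedules and taking the best 6: 139 (F-1), 132 (E-1), 128 (D-1), 128 (E-2), 125 (D-2), 124 (F-2)
The (k+1)-th unit-bid is €115.
Allocation: D 2, E 2, F 2. Every unit priced at €115.
Revenue = 6 × 115 = €690.

Total revenue: €690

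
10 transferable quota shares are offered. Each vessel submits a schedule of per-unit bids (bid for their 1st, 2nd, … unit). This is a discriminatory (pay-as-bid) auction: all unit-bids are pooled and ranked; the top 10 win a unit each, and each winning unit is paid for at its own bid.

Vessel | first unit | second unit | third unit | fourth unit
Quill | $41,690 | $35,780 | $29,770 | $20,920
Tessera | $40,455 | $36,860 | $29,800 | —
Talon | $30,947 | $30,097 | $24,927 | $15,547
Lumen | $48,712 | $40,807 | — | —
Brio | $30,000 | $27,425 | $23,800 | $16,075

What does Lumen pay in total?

Lumen pays $89,519

Pooled unit-bids ranked (top 10): 48,712 (Lumen-1), 41,690 (Quill-1), 40,807 (Lumen-2), 40,455 (Tessera-1), 36,860 (Tessera-2), 35,780 (Quill-2), 30,947 (Talon-1), 30,097 (Talon-2), 30,000 (Brio-1), 29,800 (Tessera-3)
Next rejected bid: $29,770 (not a price — pay-as-bid).
Lumen's winning unit-bids: 48,712 + 40,807 = $89,519.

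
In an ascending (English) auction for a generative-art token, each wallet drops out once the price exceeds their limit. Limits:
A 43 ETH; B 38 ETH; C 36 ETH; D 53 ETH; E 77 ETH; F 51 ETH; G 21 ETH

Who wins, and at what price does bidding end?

E wins at 53 ETH

Limits in order: 77 (E) > 53 (D) > 51 (F) > 43 (A) > 38 (B) > 36 (C) > …
Once the price passes 53 ETH, only E is left; the hammer falls at D's limit of 53 ETH.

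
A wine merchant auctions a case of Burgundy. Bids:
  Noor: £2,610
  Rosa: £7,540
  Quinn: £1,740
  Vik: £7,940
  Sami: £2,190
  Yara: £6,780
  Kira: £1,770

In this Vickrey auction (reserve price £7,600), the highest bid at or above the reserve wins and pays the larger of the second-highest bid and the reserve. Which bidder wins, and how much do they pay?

Vik pays £7,600

Sorting bids: 7,940 (Vik) > 7,540 (Rosa) > 6,780 (Yara) > 2,610 (Noor) > 2,190 (Sami) > 1,770 (Kira) > …
Highest eligible bid: Vik at £7,940.
Second-highest bid £7,540 is below the reserve £7,600, so the reserve binds → payment £7,600.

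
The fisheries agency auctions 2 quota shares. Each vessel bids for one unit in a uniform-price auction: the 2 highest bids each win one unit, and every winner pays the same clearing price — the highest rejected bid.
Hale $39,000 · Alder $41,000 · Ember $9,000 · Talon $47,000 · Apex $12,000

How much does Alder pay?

Alder pays $39,000

Sorting: 47,000 (Talon), 41,000 (Alder), 39,000 (Hale), 12,000 (Apex), …
Top 2: Talon, Alder.
First losing bid is Hale's $39,000, which sets the uniform price.
Alder wins → pays $39,000.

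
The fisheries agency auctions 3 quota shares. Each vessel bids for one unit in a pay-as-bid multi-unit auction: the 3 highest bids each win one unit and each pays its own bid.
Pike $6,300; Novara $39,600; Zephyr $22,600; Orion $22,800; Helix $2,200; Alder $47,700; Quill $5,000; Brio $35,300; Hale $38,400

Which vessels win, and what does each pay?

Bids ranked high→low: 47,700 (Alder), 39,600 (Novara), 38,400 (Hale), 35,300 (Brio), 22,800 (Orion), …
The 3 highest are Alder, Novara, Hale.
Each winner pays its own bid: Alder $47,700, Novara $39,600, Hale $38,400.

Alder $47,700, Novara $39,600, Hale $38,400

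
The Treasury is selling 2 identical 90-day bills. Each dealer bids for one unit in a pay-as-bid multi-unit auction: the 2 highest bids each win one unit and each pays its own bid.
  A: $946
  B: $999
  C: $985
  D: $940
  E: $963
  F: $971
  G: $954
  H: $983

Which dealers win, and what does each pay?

Ordering the bids: 999 (B), 985 (C), 983 (H), 971 (F), …
The 2 highest are B, C.
Each winner pays its own bid: B $999, C $985.

B $999, C $985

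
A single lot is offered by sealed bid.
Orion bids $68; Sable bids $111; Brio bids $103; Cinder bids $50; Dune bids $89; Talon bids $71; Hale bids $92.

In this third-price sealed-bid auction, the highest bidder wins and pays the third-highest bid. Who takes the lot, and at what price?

Sable pays $92

Third-price sealed-bid auction: the highest bidder wins and pays the third-highest bid.
Bids ranked: 111 (Sable) > 103 (Brio) > 92 (Hale) > 89 (Dune) > 71 (Talon) > 68 (Orion) > …
Sable wins; payment is bid #3 in the ranking = $92.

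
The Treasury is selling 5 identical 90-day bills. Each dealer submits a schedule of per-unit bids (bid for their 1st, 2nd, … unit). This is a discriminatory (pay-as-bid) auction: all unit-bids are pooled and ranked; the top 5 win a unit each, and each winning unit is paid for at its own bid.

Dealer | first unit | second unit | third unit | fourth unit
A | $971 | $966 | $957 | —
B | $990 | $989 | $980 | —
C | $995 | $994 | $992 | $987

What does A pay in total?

A pays $0

All unit-bids, highest first — top 5: 995 (C-1), 994 (C-2), 992 (C-3), 990 (B-1), 989 (B-2)
Next rejected bid: $987 (not a price — pay-as-bid).
A wins no units.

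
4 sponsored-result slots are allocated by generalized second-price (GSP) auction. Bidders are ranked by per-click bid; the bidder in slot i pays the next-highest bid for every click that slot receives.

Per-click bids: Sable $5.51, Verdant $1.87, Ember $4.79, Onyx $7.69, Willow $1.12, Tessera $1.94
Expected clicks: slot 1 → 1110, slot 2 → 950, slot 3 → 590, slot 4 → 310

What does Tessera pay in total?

Tessera pays $579.70

Sorting advertisers: $7.69 (Onyx) > $5.51 (Sable) > $4.79 (Ember) > $1.94 (Tessera) > $1.87 (Verdant) > …
Tessera holds slot 4 → pays next bid $1.87 × 310 clicks = $579.70.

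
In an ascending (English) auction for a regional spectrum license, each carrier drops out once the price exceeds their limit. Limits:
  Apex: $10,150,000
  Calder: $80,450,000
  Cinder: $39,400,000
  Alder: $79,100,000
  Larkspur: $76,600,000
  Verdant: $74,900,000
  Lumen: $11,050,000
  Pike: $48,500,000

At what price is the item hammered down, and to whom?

Sorting limits: 80,450,000 (Calder) > 79,100,000 (Alder) > 76,600,000 (Larkspur) > 74,900,000 (Verdant) > 48,500,000 (Pike) > 39,400,000 (Cinder) > …
Bidding ends when Alder exits at $79,100,000; Calder takes it.

Calder wins at $79,100,000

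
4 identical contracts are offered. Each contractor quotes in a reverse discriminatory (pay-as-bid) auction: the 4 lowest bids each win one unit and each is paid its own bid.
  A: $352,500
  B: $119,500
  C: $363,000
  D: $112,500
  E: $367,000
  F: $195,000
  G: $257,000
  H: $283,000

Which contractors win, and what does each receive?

D $112,500, B $119,500, F $195,000, G $257,000

Ordering the bids: 112,500 (D), 119,500 (B), 195,000 (F), 257,000 (G), 283,000 (H), 352,500 (A), …
Winners (4 units): D, B, F, G.
Each winner is paid its own bid: D $112,500, B $119,500, F $195,000, G $257,000.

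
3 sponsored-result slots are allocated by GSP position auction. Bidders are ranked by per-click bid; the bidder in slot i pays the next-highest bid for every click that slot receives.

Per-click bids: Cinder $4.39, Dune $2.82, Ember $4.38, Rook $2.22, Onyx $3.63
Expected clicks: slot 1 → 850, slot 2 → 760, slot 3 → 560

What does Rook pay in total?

Rook pays $0.00

Per-click bids in order: $4.39 (Cinder) > $4.38 (Ember) > $3.63 (Onyx) > $2.82 (Dune) > …
Rook ranks below slot 3 → no slot, pays nothing.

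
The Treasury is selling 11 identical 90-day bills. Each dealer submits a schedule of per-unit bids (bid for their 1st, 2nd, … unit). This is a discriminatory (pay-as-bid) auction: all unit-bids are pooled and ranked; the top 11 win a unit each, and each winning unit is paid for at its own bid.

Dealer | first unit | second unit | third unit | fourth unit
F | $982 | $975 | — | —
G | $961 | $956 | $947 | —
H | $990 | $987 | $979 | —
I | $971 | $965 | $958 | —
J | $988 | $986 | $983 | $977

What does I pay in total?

All unit-bids, highest first — top 11: 990 (H-1), 988 (J-1), 987 (H-2), 986 (J-2), 983 (J-3), 982 (F-1), 979 (H-3), 977 (J-4), 975 (F-2), 971 (I-1), 965 (I-2)
Next rejected bid: $961 (not a price — pay-as-bid).
I's winning unit-bids: 971 + 965 = $1,936.

I pays $1,936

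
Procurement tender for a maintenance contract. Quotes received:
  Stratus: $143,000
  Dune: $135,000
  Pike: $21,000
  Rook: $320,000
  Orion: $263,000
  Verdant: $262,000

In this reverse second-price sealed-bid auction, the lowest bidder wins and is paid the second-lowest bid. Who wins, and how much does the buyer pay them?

Bids in order: 21,000 (Pike) < 135,000 (Dune) < 143,000 (Stratus) < 262,000 (Verdant) < 263,000 (Orion) < 320,000 (Rook)
Pike is lowest; is paid the second-lowest bid, $135,000.

Pike is paid $135,000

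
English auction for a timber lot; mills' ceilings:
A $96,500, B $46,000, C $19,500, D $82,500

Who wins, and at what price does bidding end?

Open ascending-bid auction: the price rises until one bidder remains; the winner pays the price at which the last rival dropped out.
Sorting limits: 96,500 (A) > 82,500 (D) > 46,000 (B) > 19,500 (C)
D is the last rival to drop out, at $82,500; A remains and wins at that price.

A wins at $82,500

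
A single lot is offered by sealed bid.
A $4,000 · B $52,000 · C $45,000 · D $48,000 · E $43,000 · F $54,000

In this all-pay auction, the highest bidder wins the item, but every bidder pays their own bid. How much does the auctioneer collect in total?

Rule: the highest bidder wins the item, but every bidder pays their own bid.
Sorting bids: 54,000 (F) > 52,000 (B) > 48,000 (D) > 45,000 (C) > 43,000 (E) > 4,000 (A)
Every bidder forfeits their bid regardless of winning.
Revenue = 4,000 + 52,000 + 45,000 + 48,000 + 43,000 + 54,000 = $246,000.

Total revenue: $246,000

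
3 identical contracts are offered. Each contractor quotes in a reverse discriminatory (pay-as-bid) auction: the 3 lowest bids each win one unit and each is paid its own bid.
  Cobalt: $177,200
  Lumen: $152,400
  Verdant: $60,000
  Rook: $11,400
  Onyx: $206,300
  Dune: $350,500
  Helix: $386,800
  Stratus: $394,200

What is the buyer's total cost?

Ordering the bids: 11,400 (Rook), 60,000 (Verdant), 152,400 (Lumen), 177,200 (Cobalt), 206,300 (Onyx), …
Winners (3 units): Rook, Verdant, Lumen.
Total cost = 11,400 + 60,000 + 152,400 = $223,800.

Total cost: $223,800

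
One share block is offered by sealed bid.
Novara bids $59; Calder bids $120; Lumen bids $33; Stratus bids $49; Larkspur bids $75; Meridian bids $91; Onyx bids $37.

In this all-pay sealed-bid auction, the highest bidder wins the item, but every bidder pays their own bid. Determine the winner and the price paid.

Rule: the highest bidder wins the item, but every bidder pays their own bid.
Bids in order: 120 (Calder) > 91 (Meridian) > 75 (Larkspur) > 59 (Novara) > 49 (Stratus) > 37 (Onyx) > …
Calder is highest and takes the item; every bidder forfeits their bid.

Calder pays $120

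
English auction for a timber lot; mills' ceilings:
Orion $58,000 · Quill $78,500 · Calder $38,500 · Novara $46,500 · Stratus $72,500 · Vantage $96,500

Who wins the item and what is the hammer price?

Limits in order: 96,500 (Vantage) > 78,500 (Quill) > 72,500 (Stratus) > 58,000 (Orion) > 46,500 (Novara) > 38,500 (Calder)
Bidding ends when Quill exits at $78,500; Vantage takes it.

Vantage wins at $78,500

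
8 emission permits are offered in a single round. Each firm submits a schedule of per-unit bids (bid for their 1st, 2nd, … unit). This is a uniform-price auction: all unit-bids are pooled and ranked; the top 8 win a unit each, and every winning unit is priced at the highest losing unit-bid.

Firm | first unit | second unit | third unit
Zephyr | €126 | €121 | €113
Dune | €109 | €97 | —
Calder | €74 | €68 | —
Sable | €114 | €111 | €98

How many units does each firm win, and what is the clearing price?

Merging the schedules and taking the best 8: 126 (Zephyr-1), 121 (Zephyr-2), 114 (Sable-1), 113 (Zephyr-3), 111 (Sable-2), 109 (Dune-1), 98 (Sable-3), 97 (Dune-2)
Highest rejected unit-bid = €74.
Allocation: Dune 2, Sable 3, Zephyr 3.

Dune 2, Sable 3, Zephyr 3; clearing price €74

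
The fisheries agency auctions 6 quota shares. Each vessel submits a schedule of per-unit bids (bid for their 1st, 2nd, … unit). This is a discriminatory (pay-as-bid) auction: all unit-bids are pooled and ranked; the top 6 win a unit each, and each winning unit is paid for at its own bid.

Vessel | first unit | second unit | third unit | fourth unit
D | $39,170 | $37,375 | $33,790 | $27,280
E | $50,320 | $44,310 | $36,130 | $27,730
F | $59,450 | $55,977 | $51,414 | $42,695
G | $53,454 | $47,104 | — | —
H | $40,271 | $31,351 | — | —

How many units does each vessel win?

E 1, F 3, G 2

All unit-bids, highest first — top 6: 59,450 (F-1), 55,977 (F-2), 53,454 (G-1), 51,414 (F-3), 50,320 (E-1), 47,104 (G-2)
Next rejected bid: $44,310 (not a price — pay-as-bid).
Allocation: E 1, F 3, G 2.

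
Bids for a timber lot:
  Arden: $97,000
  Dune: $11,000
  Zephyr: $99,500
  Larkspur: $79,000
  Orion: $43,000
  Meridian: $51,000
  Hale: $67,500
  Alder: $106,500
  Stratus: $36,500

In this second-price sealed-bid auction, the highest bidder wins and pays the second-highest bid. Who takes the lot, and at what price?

Alder pays $99,500

Sorting bids: 106,500 (Alder) > 99,500 (Zephyr) > 97,000 (Arden) > 79,000 (Larkspur) > 67,500 (Hale) > 51,000 (Meridian) > …
Second-price: Alder pays Zephyr's bid of $99,500.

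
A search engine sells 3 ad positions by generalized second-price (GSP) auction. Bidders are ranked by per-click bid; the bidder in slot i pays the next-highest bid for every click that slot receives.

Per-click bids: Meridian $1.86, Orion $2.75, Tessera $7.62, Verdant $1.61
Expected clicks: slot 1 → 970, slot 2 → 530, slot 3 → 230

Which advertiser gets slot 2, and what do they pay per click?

Orion; $1.86 per click

Per-click bids in order: $7.62 (Tessera) > $2.75 (Orion) > $1.86 (Meridian) > $1.61 (Verdant)
Slot 2 goes to the second-ranked bidder, Orion, who pays the next bid down: $1.86/click.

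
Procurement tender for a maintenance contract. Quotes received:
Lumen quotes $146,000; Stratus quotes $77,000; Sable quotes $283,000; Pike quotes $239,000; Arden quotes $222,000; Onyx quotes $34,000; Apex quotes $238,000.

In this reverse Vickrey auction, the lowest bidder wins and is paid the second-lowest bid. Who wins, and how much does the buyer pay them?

Onyx is paid $77,000

Reverse Vickrey auction: the lowest bidder wins and is paid the second-lowest bid.
Sorting bids: 34,000 (Onyx) < 77,000 (Stratus) < 146,000 (Lumen) < 222,000 (Arden) < 238,000 (Apex) < 239,000 (Pike) < …
Second-price: Onyx is paid Stratus's bid of $77,000.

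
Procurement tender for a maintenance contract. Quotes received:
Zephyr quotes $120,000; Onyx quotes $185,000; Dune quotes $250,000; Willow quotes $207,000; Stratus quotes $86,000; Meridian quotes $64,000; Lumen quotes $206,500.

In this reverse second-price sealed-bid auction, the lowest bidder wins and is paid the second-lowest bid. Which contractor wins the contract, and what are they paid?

Reverse second-price sealed-bid auction: the lowest bidder wins and is paid the second-lowest bid.
Bids ranked: 64,000 (Meridian) < 86,000 (Stratus) < 120,000 (Zephyr) < 185,000 (Onyx) < 206,500 (Lumen) < 207,000 (Willow) < …
Meridian is lowest; is paid the second-lowest bid, $86,000.

Meridian is paid $86,000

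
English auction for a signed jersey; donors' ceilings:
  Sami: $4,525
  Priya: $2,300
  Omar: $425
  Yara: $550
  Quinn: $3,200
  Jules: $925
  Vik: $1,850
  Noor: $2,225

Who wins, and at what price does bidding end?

Sorting limits: 4,525 (Sami) > 3,200 (Quinn) > 2,300 (Priya) > 2,225 (Noor) > 1,850 (Vik) > 925 (Jules) > …
Once the price passes $3,200, only Sami is left; the hammer falls at Quinn's limit of $3,200.

Sami wins at $3,200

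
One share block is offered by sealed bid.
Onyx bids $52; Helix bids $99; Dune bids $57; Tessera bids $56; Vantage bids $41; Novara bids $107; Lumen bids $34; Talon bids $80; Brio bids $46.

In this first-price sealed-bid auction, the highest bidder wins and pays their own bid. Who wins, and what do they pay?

Novara pays $107

Sorting bids: 107 (Novara) > 99 (Helix) > 80 (Talon) > 57 (Dune) > 56 (Tessera) > 52 (Onyx) > …
Novara is highest → pays own bid, $107.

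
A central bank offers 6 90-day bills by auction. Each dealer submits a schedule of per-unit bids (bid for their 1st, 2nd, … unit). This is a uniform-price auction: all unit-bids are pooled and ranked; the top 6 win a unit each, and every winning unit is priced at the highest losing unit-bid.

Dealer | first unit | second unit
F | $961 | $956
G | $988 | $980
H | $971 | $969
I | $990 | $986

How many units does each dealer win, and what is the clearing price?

G 2, H 2, I 2; clearing price $961

Merging the schedules and taking the best 6: 990 (I-1), 988 (G-1), 986 (I-2), 980 (G-2), 971 (H-1), 969 (H-2)
First bid not allocated: $961.
Allocation: G 2, H 2, I 2.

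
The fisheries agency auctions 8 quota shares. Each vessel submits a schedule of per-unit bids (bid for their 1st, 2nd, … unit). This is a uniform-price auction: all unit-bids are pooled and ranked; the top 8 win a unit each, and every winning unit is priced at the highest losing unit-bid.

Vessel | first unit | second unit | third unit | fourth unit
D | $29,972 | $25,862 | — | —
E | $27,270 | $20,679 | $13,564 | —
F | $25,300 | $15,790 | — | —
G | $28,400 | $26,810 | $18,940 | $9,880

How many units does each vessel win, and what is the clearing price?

D 2, E 2, F 1, G 3; clearing price $15,790

Pooled unit-bids ranked (top 8): 29,972 (D-1), 28,400 (G-1), 27,270 (E-1), 26,810 (G-2), 25,862 (D-2), 25,300 (F-1), 20,679 (E-2), 18,940 (G-3)
First bid not allocated: $15,790.
Allocation: D 2, E 2, F 1, G 3.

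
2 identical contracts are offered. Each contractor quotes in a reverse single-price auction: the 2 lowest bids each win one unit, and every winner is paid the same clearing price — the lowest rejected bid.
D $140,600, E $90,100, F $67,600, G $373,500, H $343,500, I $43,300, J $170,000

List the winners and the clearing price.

I, F; each is paid $90,100

Ordering the bids: 43,300 (I), 67,600 (F), 90,100 (E), 140,600 (D), …
Lowest 2: I, F.
Lowest unsuccessful bid: $90,100 → clearing price.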